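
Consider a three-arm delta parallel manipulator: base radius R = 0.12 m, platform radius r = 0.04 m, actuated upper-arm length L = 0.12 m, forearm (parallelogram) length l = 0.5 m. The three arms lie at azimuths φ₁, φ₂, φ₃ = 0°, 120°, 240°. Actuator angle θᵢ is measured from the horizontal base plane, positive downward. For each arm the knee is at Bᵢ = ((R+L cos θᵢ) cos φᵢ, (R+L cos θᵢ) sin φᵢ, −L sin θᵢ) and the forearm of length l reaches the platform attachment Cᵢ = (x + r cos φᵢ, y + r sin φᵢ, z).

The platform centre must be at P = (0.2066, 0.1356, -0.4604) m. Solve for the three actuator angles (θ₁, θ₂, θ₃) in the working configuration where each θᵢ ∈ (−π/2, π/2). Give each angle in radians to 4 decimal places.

θ₁ = -0.1741, θ₂ = 0.5238, θ₃ = 1.2218

rotate P by −φ1: (0.2066, 0.1356, -0.4604)
  A cos θ + B sin θ = C:  -0.1266·cos θ + -0.4604·sin θ = -0.0449
  θ1 = atan2(B,A) + arccos(C/0.4775) = -0.1741
rotate P by −φ2: (0.0141, -0.2467, -0.4604)
  A cos θ + B sin θ = C:  0.0659·cos θ + -0.4604·sin θ = -0.1732
  γ=atan2(-0.4604,0.0659)=-1.4287;  ψ=arccos(-0.3725)=1.9525;  θ2=γ+ψ≈0.5238
φ3=240.0° → target in arm frame (-0.2207, 0.1111)
  A=0.3007, B=-0.4604, C=(l²−L²−A²−y'²−z²)/(2L)=-0.3298
  θ3 = atan2(B,A) + arccos(C/0.5499) = 1.2218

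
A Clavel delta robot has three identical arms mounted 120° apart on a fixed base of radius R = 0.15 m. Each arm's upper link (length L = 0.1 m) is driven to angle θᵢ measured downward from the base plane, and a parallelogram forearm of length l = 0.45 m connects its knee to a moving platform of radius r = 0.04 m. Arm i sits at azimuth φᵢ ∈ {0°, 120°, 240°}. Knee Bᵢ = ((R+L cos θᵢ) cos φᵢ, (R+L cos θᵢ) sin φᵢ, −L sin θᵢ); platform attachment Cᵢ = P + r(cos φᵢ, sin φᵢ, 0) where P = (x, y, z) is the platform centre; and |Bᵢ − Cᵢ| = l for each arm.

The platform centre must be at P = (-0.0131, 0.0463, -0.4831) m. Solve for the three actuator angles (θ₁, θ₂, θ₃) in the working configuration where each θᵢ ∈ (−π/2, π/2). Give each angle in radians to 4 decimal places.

φ1=0.0° → target in arm frame (-0.0131, 0.0463)
  A=0.1231, B=-0.4831, C=(l²−L²−A²−y'²−z²)/(2L)=-0.2909
  θ1 = atan2(B,A) + arccos(C/0.4985) = 0.8726
φ2=120.0° → target in arm frame (0.0466, -0.0118)
  e−x'=0.0634;  (l²−L²−(e−x')²−y'²−z²)/2L = -0.2252
  γ=atan2(-0.4831,0.0634)=-1.4404;  ψ=arccos(-0.4622)=2.0513;  θ2=γ+ψ≈0.6109
φ3=240.0° → target in arm frame (-0.0335, -0.0345)
  e−x'=0.1435;  (l²−L²−(e−x')²−y'²−z²)/2L = -0.3134
  θ3 = atan2(B,A) + arccos(C/0.5040) = 0.9600

θ₁ = 0.8726, θ₂ = 0.6109, θ₃ = 0.9600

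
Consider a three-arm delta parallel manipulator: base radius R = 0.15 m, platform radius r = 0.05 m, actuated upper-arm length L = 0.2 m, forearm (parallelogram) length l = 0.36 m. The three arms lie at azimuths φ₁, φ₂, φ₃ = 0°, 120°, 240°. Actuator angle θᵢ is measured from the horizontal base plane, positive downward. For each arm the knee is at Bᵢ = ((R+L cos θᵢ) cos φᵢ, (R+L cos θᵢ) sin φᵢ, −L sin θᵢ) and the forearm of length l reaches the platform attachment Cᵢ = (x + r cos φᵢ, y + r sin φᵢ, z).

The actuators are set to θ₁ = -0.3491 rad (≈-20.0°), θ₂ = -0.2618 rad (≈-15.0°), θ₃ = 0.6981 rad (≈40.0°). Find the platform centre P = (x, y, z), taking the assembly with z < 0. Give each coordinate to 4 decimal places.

(0.0555, 0.0844, -0.1932)

arm 1 at φ=0.0°: e+L cos θ1 = 0.2879;  centre 1 = (0.2879, 0.0000, 0.0684)
arm 2 at φ=120.0°: e+L cos θ2 = 0.2932;  centre 2 = (-0.1466, 0.2539, 0.0518)
centre 3 = (0.2532·cos240.0°, 0.2532·sin240.0°, -0.1286) = (-0.1266, -0.2193, -0.1286)
subtract pairs → two planes through P
plane₁₂: -0.8691x+0.5078y+-0.0333z = 0.0010
Cramer: x(z) = 0.0038-0.2676z;  y(z) = 0.0086-0.3924z
into |P−centre ₁|² = l²: 1.2255z² + 0.0085z + -0.0441 = 0;  Δ = 0.2164;  z = -0.1932 or 0.1863 → z<0 root = -0.1932
x = 0.0555, y = 0.0844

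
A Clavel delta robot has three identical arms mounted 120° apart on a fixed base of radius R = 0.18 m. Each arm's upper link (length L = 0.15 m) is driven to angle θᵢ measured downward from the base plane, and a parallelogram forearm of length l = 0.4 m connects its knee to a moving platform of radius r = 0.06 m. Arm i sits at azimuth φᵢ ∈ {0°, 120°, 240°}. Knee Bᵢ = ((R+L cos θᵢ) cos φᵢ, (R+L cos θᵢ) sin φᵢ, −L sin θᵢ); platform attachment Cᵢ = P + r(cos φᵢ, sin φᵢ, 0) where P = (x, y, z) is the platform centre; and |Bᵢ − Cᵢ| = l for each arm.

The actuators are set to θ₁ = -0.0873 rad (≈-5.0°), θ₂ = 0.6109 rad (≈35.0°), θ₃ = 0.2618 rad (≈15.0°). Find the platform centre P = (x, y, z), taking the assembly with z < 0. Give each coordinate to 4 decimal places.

(0.0686, -0.0432, -0.3302)

S1 = (0.2694·cos0.0°, 0.2694·sin0.0°, 0.0131) = (0.2694, 0.0000, 0.0131)
φ2=120.0°: virtual centre (-0.1214, 0.2103, -0.0860), radius l
S3 = (0.2649·cos240.0°, 0.2649·sin240.0°, -0.0388) = (-0.1324, -0.2294, -0.0388)
eliminate P² terms by subtracting sphere 1 from 2 and 3
linear system: -0.7817x+0.4207y = -0.0064−-0.1982z; -0.8037x+-0.4588y = -0.0011−-0.1038z
det = 0.6968;  x = 0.0049+-0.1932z,  y = -0.0061+0.1122z
sphere 1 gives Az²+Bz+C=0 with A=1.0499, B=0.0747, C=-0.0898;  B²−4AC=0.3827;  roots -0.3302, 0.2590;  negative root z = -0.3302
x = 0.0686, y = -0.0432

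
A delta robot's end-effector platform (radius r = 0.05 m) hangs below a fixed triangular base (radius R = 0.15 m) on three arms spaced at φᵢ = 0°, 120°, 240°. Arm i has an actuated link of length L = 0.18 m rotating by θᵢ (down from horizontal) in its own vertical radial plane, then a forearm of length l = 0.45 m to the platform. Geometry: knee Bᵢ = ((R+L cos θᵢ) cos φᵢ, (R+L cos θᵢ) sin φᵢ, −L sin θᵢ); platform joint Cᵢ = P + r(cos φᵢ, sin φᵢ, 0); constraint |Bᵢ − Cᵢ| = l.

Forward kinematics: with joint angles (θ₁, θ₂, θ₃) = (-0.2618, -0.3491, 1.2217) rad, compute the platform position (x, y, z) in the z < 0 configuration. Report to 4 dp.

arm 1 at φ=0.0°: ρ1 = 0.2739;  O1 = (0.2739, 0.0000, 0.0466)
arm 2 at φ=120.0°: ρ2 = 0.2691;  O2 = (-0.1346, 0.2331, 0.0616)
φ3=240.0°: virtual centre (-0.0808, -0.1399, -0.1691), radius l
eliminate P² terms by subtracting sphere 1 from 2 and 3
[-0.8169 0.4662 0.0300]·P = -0.0009;  [-0.7093 -0.2798 -0.4315]·P = -0.0225
det = 0.5593;  x = 0.0192+-0.3447z,  y = 0.0316+-0.6682z
sphere 1 gives Az²+Bz+C=0 with A=1.5653, B=0.0401, C=-0.1345;  B²−4AC=0.8436;  roots -0.3062, 0.2806;  negative root z = -0.3062
x = 0.1247, y = 0.2362

(0.1247, 0.2362, -0.3062)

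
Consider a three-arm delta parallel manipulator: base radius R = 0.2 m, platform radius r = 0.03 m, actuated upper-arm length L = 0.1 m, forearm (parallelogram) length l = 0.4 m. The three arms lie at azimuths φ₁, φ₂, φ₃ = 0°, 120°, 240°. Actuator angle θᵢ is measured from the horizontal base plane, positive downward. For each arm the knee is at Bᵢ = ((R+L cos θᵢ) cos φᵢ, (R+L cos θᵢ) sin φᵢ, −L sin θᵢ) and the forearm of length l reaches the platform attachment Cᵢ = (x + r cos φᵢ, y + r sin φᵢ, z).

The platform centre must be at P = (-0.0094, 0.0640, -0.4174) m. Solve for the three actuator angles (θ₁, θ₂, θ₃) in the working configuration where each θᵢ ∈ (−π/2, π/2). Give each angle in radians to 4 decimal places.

φ1=0.0° → target in arm frame (-0.0094, 0.0640)
  A cos θ + B sin θ = C:  0.1794·cos θ + -0.4174·sin θ = -0.3025
  √(A²+B²)=0.4543;  θ1 = -1.1649+2.2994 ≈ 1.1346
rotate P by −φ2: (0.0601, -0.0239, -0.4174)
  A=0.1099, B=-0.4174, C=(l²−L²−A²−y'²−z²)/(2L)=-0.1843
  θ2 = atan2(B,A) + arccos(C/0.4316) = 0.6986
φ3=240.0° → target in arm frame (-0.0507, -0.0401)
  A cos θ + B sin θ = C:  0.2207·cos θ + -0.4174·sin θ = -0.3728
  θ3 = atan2(B,A) + arccos(C/0.4722) = 1.3964

θ₁ = 1.1346, θ₂ = 0.6986, θ₃ = 1.3964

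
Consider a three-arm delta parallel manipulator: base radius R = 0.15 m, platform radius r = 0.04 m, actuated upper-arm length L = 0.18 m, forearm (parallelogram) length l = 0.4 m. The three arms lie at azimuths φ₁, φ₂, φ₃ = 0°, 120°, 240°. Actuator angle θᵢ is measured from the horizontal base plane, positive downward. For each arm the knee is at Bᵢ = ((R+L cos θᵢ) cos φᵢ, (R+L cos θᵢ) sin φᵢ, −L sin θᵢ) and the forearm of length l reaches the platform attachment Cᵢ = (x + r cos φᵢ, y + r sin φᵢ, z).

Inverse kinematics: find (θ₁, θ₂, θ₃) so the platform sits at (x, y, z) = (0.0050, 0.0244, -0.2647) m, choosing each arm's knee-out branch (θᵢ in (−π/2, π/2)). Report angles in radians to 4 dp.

θ₁ = -0.0867, θ₂ = -0.1742, θ₃ = 0.0873

arm 1 (φ=0.0°): x'=0.0050, y'=0.0244
  A cos θ + B sin θ = C:  0.1050·cos θ + -0.2647·sin θ = 0.1275
  θ1 = atan2(B,A) + arccos(C/0.2848) = -0.0867
rotate P by −φ2: (0.0186, -0.0165, -0.2647)
  e−x'=0.0914;  (l²−L²−(e−x')²−y'²−z²)/2L = 0.1359
  γ=atan2(-0.2647,0.0914)=-1.2384;  ψ=arccos(0.4852)=1.0642;  θ2=γ+ψ≈-0.1742
arm 3 (φ=240.0°): x'=-0.0236, y'=-0.0079
  A cos θ + B sin θ = C:  0.1336·cos θ + -0.2647·sin θ = 0.1100
  θ3 = atan2(B,A) + arccos(C/0.2965) = 0.0873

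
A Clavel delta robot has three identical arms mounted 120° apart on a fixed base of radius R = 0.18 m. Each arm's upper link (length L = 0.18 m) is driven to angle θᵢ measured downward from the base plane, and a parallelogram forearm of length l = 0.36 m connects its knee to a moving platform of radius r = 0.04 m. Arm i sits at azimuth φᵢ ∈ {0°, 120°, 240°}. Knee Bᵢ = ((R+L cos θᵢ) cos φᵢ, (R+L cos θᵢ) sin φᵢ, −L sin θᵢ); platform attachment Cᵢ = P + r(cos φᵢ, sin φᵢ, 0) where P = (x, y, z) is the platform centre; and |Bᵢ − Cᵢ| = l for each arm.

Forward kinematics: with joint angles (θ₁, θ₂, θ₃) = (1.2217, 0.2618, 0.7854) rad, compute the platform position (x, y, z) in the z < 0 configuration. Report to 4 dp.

(-0.1118, 0.0615, -0.3353)

φ1=0.0°: virtual centre (0.2016, 0.0000, -0.1691), radius l
arm 2 at φ=120.0°: e+L cos θ2 = 0.3139;  S2 = (-0.1569, 0.2718, -0.0466)
arm 3 at φ=240.0°: e+L cos θ3 = 0.2673;  S3 = (-0.1336, -0.2315, -0.1273)
|S₂|²−|S₁|² = 0.0314;  |S₃|²−|S₁|² = 0.0184
plane₁₂: -0.7170x+0.5436y+0.2451z = 0.0314
Cramer: x(z) = -0.0353+0.2283z;  y(z) = 0.0113-0.1498z
into |P−S₁|² = l²: 1.0746z² + 0.2268z + -0.0448 = 0;  Δ = 0.2439;  z = -0.3353 or 0.1243 → z<0 root = -0.3353
x = -0.1118, y = 0.0615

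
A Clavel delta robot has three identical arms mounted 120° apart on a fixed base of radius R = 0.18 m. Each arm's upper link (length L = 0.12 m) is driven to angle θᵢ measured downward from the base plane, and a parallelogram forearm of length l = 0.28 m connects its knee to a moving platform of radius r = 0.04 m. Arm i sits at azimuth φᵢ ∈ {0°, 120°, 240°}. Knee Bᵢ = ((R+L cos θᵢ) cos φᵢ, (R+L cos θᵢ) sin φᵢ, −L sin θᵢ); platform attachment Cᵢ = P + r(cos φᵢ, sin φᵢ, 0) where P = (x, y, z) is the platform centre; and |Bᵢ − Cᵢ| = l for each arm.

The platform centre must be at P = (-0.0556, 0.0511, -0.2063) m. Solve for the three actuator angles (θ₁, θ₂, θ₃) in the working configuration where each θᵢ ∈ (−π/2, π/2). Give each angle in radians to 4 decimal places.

θ₁ = 1.0476, θ₂ = -0.0001, θ₃ = 0.7856

φ1=0.0° → target in arm frame (-0.0556, 0.0511)
  A cos θ + B sin θ = C:  0.1956·cos θ + -0.2063·sin θ = -0.0810
  γ=atan2(-0.2063,0.1956)=-0.8120;  ψ=arccos(-0.2848)=1.8596;  θ1=γ+ψ≈1.0476
φ2=120.0° → target in arm frame (0.0721, 0.0226)
  A=0.0679, B=-0.2063, C=(l²−L²−A²−y'²−z²)/(2L)=0.0680
  γ=atan2(-0.2063,0.0679)=-1.2526;  ψ=arccos(0.3129)=1.2525;  θ2=γ+ψ≈-0.0001
arm 3 (φ=240.0°): x'=-0.0165, y'=-0.0737
  e−x'=0.1565;  (l²−L²−(e−x')²−y'²−z²)/2L = -0.0353
  θ3 = atan2(B,A) + arccos(C/0.2589) = 0.7856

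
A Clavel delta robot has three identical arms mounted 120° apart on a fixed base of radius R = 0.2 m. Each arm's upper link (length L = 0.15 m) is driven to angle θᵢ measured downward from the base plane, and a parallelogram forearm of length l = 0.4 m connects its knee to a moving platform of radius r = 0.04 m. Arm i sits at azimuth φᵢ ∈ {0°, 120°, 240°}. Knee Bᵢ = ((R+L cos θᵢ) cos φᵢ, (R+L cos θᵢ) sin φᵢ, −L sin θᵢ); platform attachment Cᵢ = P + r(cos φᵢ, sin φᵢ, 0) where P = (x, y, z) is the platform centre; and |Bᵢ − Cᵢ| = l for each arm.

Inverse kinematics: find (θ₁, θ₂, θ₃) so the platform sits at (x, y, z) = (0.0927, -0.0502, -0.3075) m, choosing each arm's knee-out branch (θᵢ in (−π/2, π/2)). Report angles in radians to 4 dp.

φ1=0.0° → target in arm frame (0.0927, -0.0502)
  A=0.0673, B=-0.3075, C=(l²−L²−A²−y'²−z²)/(2L)=0.1196
  √(A²+B²)=0.3148;  θ1 = -1.3553+1.1809 ≈ -0.1744
φ2=120.0° → target in arm frame (-0.0898, -0.0552)
  A=0.2498, B=-0.3075, C=(l²−L²−A²−y'²−z²)/(2L)=-0.0750
  γ=atan2(-0.3075,0.2498)=-0.8885;  ψ=arccos(-0.1894)=1.7614;  θ2=γ+ψ≈0.8728
φ3=240.0° → target in arm frame (-0.0029, 0.1054)
  e−x'=0.1629;  (l²−L²−(e−x')²−y'²−z²)/2L = 0.0177
  γ=atan2(-0.3075,0.1629)=-1.0837;  ψ=arccos(0.0509)=1.5199;  θ3=γ+ψ≈0.4362

θ₁ = -0.1744, θ₂ = 0.8728, θ₃ = 0.4362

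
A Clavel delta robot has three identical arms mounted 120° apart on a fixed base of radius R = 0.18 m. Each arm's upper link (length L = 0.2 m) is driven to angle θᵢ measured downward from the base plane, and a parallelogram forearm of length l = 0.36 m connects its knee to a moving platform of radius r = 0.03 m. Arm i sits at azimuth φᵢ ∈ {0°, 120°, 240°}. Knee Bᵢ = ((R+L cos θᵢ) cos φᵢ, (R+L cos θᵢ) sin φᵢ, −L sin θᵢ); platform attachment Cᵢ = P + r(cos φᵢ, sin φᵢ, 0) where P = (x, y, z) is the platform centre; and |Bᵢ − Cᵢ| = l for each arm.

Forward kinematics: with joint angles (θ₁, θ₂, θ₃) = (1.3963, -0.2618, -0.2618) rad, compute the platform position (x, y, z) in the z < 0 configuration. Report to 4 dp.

(-0.1724, 0.0000, -0.1514)

arm 1 at φ=0.0°: (R−r)+L cos θ1 = 0.1847;  centre 1 = (0.1847, 0.0000, -0.1970)
arm 2 at φ=120.0°: (R−r)+L cos θ2 = 0.3432;  centre 2 = (-0.1716, 0.2972, 0.0518)
centre 3 = (0.3432·cos240.0°, 0.3432·sin240.0°, 0.0518) = (-0.1716, -0.2972, 0.0518)
eliminate P² terms by subtracting sphere 1 from 2 and 3
plane₁₂: -0.7126x+0.5944y+0.4975z = 0.0475
det = 0.8472;  x = -0.0667+0.6981z,  y = 0.0000+0.0000z
into |P−centre ₁|² = l²: 1.4873z² + 0.0429z + -0.0276 = 0;  Δ = 0.1660;  z = -0.1514 or 0.1225 → z<0 root = -0.1514
x = -0.1724, y = 0.0000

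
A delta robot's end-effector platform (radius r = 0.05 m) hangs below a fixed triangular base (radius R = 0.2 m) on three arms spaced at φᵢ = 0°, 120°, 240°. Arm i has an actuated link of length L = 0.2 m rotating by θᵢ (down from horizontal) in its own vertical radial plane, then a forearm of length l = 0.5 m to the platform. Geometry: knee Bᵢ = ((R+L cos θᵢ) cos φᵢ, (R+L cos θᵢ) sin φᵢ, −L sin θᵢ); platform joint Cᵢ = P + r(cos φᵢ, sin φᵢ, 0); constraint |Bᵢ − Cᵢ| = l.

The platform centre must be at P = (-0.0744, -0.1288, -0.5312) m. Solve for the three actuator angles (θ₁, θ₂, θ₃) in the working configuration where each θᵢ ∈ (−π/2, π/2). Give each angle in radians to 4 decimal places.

rotate P by −φ1: (-0.0744, -0.1288, -0.5312)
  A=0.2244, B=-0.5312, C=(l²−L²−A²−y'²−z²)/(2L)=-0.3478
  θ1 = atan2(B,A) + arccos(C/0.5767) = 1.0471
arm 2 (φ=120.0°): x'=-0.0743, y'=0.1288
  e−x'=0.2243;  (l²−L²−(e−x')²−y'²−z²)/2L = -0.3478
  √(A²+B²)=0.5766;  θ2 = -1.1712+2.2182 ≈ 1.0470
arm 3 (φ=240.0°): x'=0.1487, y'=0.0000
  e−x'=0.0013;  (l²−L²−(e−x')²−y'²−z²)/2L = -0.1804
  √(A²+B²)=0.5312;  θ3 = -1.5684+1.9174 ≈ 0.3489

θ₁ = 1.0471, θ₂ = 1.0470, θ₃ = 0.3489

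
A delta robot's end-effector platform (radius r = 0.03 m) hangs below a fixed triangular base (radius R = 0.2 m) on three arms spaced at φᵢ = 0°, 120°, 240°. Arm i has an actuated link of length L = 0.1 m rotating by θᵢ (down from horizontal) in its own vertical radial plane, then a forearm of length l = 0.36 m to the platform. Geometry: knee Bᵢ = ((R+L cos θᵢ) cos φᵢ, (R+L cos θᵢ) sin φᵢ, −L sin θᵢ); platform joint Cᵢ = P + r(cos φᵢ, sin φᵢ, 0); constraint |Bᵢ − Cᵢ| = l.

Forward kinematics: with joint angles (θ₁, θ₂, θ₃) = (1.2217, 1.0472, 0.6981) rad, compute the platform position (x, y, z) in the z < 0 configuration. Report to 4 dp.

centre 1 = (0.2042·cos0.0°, 0.2042·sin0.0°, -0.0940) = (0.2042, 0.0000, -0.0940)
arm 2 at φ=120.0°: ρ2 = 0.2200;  centre 2 = (-0.1100, 0.1905, -0.0866)
arm 3 at φ=240.0°: ρ3 = 0.2466;  centre 3 = (-0.1233, -0.2136, -0.0643)
|centre ₂|²−|centre ₁|² = 0.0054;  |centre ₃|²−|centre ₁|² = 0.0144
plane₁₂: -0.6284x+0.3811y+0.0147z = 0.0054
Cramer: x(z) = -0.0150+0.0558z;  y(z) = -0.0107+0.0534z
sphere 1 gives Az²+Bz+C=0 with A=1.0060, B=0.1623, C=-0.0726;  B²−4AC=0.3184;  roots -0.3612, 0.1998;  negative root z = -0.3612
x = -0.0352, y = -0.0300

(-0.0352, -0.0300, -0.3612)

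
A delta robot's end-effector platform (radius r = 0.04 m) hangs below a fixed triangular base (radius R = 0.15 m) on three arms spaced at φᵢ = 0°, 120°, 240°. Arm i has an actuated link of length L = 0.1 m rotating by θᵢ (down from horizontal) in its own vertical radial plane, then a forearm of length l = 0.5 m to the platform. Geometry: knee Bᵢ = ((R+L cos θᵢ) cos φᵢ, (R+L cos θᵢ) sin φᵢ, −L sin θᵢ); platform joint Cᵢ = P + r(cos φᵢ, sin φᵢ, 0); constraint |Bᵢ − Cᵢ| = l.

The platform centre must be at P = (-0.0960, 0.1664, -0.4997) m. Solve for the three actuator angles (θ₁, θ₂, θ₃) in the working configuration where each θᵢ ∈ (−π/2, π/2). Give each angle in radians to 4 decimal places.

θ₁ = 1.2218, θ₂ = 0.0002, θ₃ = 1.2222

arm 1 (φ=0.0°): x'=-0.0960, y'=0.1664
  A cos θ + B sin θ = C:  0.2060·cos θ + -0.4997·sin θ = -0.3991
  γ=atan2(-0.4997,0.2060)=-1.1798;  ψ=arccos(-0.7384)=2.4016;  θ1=γ+ψ≈1.2218
φ2=120.0° → target in arm frame (0.1921, -0.0001)
  A cos θ + B sin θ = C:  -0.0821·cos θ + -0.4997·sin θ = -0.0822
  γ=atan2(-0.4997,-0.0821)=-1.7337;  ψ=arccos(-0.1623)=1.7339;  θ2=γ+ψ≈0.0002
φ3=240.0° → target in arm frame (-0.0961, -0.1663)
  A cos θ + B sin θ = C:  0.2061·cos θ + -0.4997·sin θ = -0.3992
  γ=atan2(-0.4997,0.2061)=-1.1796;  ψ=arccos(-0.7386)=2.4018;  θ3=γ+ψ≈1.2222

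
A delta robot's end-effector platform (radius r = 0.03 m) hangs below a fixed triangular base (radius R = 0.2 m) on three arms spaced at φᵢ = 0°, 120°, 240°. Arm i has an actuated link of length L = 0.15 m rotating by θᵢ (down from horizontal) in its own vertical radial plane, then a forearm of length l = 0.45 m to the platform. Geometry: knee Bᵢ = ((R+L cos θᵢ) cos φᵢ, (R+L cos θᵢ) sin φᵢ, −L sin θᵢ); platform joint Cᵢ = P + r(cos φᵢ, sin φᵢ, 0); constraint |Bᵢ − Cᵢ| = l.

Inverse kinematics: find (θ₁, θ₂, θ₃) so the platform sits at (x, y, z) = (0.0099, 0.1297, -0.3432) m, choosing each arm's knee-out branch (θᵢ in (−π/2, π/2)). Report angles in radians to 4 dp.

rotate P by −φ1: (0.0099, 0.1297, -0.3432)
  A=0.1601, B=-0.3432, C=(l²−L²−A²−y'²−z²)/(2L)=0.0659
  γ=atan2(-0.3432,0.1601)=-1.1343;  ψ=arccos(0.1739)=1.3960;  θ1=γ+ψ≈0.2617
φ2=120.0° → target in arm frame (0.1074, -0.0734)
  A=0.0626, B=-0.3432, C=(l²−L²−A²−y'²−z²)/(2L)=0.1763
  θ2 = atan2(B,A) + arccos(C/0.3489) = -0.3494
rotate P by −φ3: (-0.1173, -0.0563, -0.3432)
  A=0.2873, B=-0.3432, C=(l²−L²−A²−y'²−z²)/(2L)=-0.0783
  θ3 = atan2(B,A) + arccos(C/0.4476) = 0.8727

θ₁ = 0.2617, θ₂ = -0.3494, θ₃ = 0.8727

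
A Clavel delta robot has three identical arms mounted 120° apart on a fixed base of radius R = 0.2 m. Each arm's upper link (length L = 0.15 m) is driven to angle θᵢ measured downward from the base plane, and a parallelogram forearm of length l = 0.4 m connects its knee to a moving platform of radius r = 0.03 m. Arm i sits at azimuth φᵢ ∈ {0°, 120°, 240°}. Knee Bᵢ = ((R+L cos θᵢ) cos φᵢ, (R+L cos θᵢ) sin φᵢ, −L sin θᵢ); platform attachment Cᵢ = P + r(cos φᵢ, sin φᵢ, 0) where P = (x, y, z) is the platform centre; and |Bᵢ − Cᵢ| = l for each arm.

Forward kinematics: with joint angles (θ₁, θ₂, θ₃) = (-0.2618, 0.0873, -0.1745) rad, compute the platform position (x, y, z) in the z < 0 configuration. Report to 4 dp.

(0.0139, -0.0154, -0.2242)

centre 1 = (0.3149·cos0.0°, 0.3149·sin0.0°, 0.0388) = (0.3149, 0.0000, 0.0388)
centre 2 = (0.3194·cos120.0°, 0.3194·sin120.0°, -0.0131) = (-0.1597, 0.2766, -0.0131)
arm 3 at φ=240.0°: e+L cos θ3 = 0.3177;  centre 3 = (-0.1589, -0.2752, 0.0260)
|centre ₂|²−|centre ₁|² = 0.0015;  |centre ₃|²−|centre ₁|² = 0.0010
linear system: -0.9492x+0.5533y = 0.0015−-0.1038z; -0.9475x+-0.5503y = 0.0010−-0.0256z
det = 1.0466;  x = -0.0013+-0.0681z,  y = 0.0005+0.0708z
into |P−centre ₁|² = l²: 1.0096z² + -0.0345z + -0.0585 = 0;  Δ = 0.2375;  z = -0.2242 or 0.2584 → z<0 root = -0.2242
x = 0.0139, y = -0.0154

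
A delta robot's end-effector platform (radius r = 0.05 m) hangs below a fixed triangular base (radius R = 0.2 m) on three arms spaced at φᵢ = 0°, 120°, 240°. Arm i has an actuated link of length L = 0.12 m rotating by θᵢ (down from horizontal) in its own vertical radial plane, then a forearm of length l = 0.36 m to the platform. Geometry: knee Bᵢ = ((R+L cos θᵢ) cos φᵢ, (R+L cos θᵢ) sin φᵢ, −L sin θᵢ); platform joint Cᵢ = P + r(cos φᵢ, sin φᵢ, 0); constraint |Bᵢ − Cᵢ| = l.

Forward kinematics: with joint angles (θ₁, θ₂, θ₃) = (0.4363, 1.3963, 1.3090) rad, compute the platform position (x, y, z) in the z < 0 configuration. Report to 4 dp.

φ1=0.0°: virtual centre (0.2588, 0.0000, -0.0507), radius l
φ2=120.0°: virtual centre (-0.0854, 0.1479, -0.1182), radius l
arm 3 at φ=240.0°: (R−r)+L cos θ3 = 0.1811;  S3 = (-0.0905, -0.1568, -0.1159)
subtract pairs → two planes through P
linear system: -0.6884x+0.2959y = -0.0264−-0.1349z; -0.6986x+-0.3136y = -0.0233−-0.1304z
Cramer: x(z) = 0.0359-0.1914z;  y(z) = -0.0056+0.0106z
quadratic in z: (1.0368)z²+(0.1866)z+(-0.0773)=0, √Δ=0.5963 → z ∈ {-0.3776, 0.1975}; z = -0.3776 (taking z<0)
x = 0.1082, y = -0.0097

(0.1082, -0.0097, -0.3776)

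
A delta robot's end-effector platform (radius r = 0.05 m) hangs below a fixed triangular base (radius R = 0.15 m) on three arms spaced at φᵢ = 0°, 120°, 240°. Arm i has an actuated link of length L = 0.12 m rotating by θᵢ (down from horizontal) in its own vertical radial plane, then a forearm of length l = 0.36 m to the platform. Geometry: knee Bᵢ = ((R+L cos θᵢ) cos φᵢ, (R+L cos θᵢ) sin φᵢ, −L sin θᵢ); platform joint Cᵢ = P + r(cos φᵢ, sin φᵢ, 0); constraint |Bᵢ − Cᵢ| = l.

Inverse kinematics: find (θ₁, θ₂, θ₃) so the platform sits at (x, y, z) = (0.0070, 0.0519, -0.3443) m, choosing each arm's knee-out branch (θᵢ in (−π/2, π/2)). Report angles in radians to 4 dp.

θ₁ = 0.4362, θ₂ = 0.2616, θ₃ = 0.6976

arm 1 (φ=0.0°): x'=0.0070, y'=0.0519
  A=0.0930, B=-0.3443, C=(l²−L²−A²−y'²−z²)/(2L)=-0.0612
  γ=atan2(-0.3443,0.0930)=-1.3070;  ψ=arccos(-0.1716)=1.7432;  θ1=γ+ψ≈0.4362
rotate P by −φ2: (0.0414, -0.0320, -0.3443)
  A=0.0586, B=-0.3443, C=(l²−L²−A²−y'²−z²)/(2L)=-0.0325
  θ2 = atan2(B,A) + arccos(C/0.3492) = 0.2616
φ3=240.0° → target in arm frame (-0.0484, -0.0199)
  A cos θ + B sin θ = C:  0.1484·cos θ + -0.3443·sin θ = -0.1074
  γ=atan2(-0.3443,0.1484)=-1.1637;  ψ=arccos(-0.2864)=1.8613;  θ3=γ+ψ≈0.6976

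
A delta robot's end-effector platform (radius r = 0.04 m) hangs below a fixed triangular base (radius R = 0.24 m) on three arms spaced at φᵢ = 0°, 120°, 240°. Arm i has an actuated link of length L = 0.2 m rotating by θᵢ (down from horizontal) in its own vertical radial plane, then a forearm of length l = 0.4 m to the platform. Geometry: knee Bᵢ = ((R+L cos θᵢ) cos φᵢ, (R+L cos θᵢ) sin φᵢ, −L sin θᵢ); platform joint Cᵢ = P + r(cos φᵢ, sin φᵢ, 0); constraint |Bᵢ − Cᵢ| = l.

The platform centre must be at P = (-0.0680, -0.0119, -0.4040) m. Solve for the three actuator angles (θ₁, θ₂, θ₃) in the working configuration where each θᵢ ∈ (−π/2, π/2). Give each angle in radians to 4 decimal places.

θ₁ = 1.2217, θ₂ = 0.8729, θ₃ = 0.7856

rotate P by −φ1: (-0.0680, -0.0119, -0.4040)
  A cos θ + B sin θ = C:  0.2680·cos θ + -0.4040·sin θ = -0.2880
  √(A²+B²)=0.4848;  θ1 = -0.9851+2.2068 ≈ 1.2217
rotate P by −φ2: (0.0237, 0.0648, -0.4040)
  A=0.1763, B=-0.4040, C=(l²−L²−A²−y'²−z²)/(2L)=-0.1963
  γ=atan2(-0.4040,0.1763)=-1.1593;  ψ=arccos(-0.4452)=2.0322;  θ2=γ+ψ≈0.8729
rotate P by −φ3: (0.0443, -0.0529, -0.4040)
  A=0.1557, B=-0.4040, C=(l²−L²−A²−y'²−z²)/(2L)=-0.1756
  γ=atan2(-0.4040,0.1557)=-1.2030;  ψ=arccos(-0.4057)=1.9885;  θ3=γ+ψ≈0.7856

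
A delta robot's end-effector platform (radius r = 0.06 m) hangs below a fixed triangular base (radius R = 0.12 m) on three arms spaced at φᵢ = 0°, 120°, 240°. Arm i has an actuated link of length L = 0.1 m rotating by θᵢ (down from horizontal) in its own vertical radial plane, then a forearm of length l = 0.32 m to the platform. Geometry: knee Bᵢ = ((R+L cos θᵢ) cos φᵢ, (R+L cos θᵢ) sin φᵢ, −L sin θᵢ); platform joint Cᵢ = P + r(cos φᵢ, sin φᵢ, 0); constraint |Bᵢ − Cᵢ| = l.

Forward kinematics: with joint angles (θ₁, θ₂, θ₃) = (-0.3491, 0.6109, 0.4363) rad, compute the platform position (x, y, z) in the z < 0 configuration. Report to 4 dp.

centre 1 = (0.1540·cos0.0°, 0.1540·sin0.0°, 0.0342) = (0.1540, 0.0000, 0.0342)
arm 2 at φ=120.0°: e+L cos θ2 = 0.1419;  centre 2 = (-0.0710, 0.1229, -0.0574)
arm 3 at φ=240.0°: e+L cos θ3 = 0.1506;  centre 3 = (-0.0753, -0.1305, -0.0423)
|centre ₂|²−|centre ₁|² = -0.0014;  |centre ₃|²−|centre ₁|² = -0.0004
linear system: -0.4498x+0.2458y = -0.0014−-0.1831z; -0.4586x+-0.2609y = -0.0004−-0.1529z
det = 0.2301;  x = 0.0021+-0.3710z,  y = -0.0021+0.0660z
quadratic in z: (1.1420)z²+(0.0440)z+(-0.0782)=0, √Δ=0.5991 → z ∈ {-0.2816, 0.2430}; z = -0.2816 (taking z<0)
x = 0.1065, y = -0.0207

(0.1065, -0.0207, -0.2816)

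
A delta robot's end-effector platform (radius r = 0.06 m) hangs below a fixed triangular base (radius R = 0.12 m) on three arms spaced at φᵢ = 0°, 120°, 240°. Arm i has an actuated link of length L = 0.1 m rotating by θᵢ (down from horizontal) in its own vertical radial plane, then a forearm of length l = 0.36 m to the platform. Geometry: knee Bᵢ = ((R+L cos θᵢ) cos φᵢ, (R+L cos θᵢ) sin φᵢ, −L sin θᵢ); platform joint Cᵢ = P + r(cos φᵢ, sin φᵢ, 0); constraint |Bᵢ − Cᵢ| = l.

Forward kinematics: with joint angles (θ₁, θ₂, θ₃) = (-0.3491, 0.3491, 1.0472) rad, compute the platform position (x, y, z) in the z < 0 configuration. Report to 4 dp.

(0.1488, 0.0974, -0.3123)

S1 = (0.1540·cos0.0°, 0.1540·sin0.0°, 0.0342) = (0.1540, 0.0000, 0.0342)
arm 2 at φ=120.0°: ρ2 = 0.1540;  S2 = (-0.0770, 0.1333, -0.0342)
φ3=240.0°: virtual centre (-0.0550, -0.0953, -0.0866), radius l
eliminate P² terms by subtracting sphere 1 from 2 and 3
[-0.4619 0.2667 -0.1368]·P = 0.0000;  [-0.4179 -0.1905 -0.2416]·P = -0.0053
det = 0.1995;  x = 0.0071+-0.4537z,  y = 0.0122+-0.2728z
into |P−S₁|² = l²: 1.2803z² + 0.0582z + -0.1067 = 0;  Δ = 0.5498;  z = -0.3123 or 0.2668 → z<0 root = -0.3123
x = 0.1488, y = 0.0974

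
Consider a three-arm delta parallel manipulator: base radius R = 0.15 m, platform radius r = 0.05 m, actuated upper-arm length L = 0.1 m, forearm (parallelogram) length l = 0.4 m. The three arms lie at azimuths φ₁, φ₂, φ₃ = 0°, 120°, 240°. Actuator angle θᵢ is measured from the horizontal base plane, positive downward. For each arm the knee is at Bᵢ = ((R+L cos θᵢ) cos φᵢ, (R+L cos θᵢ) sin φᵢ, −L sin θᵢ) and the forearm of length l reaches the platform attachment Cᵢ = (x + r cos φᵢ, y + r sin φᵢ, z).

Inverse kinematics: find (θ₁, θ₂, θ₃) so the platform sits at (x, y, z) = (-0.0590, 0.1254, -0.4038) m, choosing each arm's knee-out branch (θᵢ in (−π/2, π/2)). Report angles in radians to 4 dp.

arm 1 (φ=0.0°): x'=-0.0590, y'=0.1254
  A=0.1590, B=-0.4038, C=(l²−L²−A²−y'²−z²)/(2L)=-0.2703
  θ1 = atan2(B,A) + arccos(C/0.4340) = 1.0475
φ2=120.0° → target in arm frame (0.1381, -0.0116)
  A=-0.0381, B=-0.4038, C=(l²−L²−A²−y'²−z²)/(2L)=-0.0732
  √(A²+B²)=0.4056;  θ2 = -1.6649+1.7523 ≈ 0.0874
arm 3 (φ=240.0°): x'=-0.0791, y'=-0.1138
  A cos θ + B sin θ = C:  0.1791·cos θ + -0.4038·sin θ = -0.2904
  γ=atan2(-0.4038,0.1791)=-1.1533;  ψ=arccos(-0.6574)=2.2882;  θ3=γ+ψ≈1.1348

θ₁ = 1.0475, θ₂ = 0.0874, θ₃ = 1.1348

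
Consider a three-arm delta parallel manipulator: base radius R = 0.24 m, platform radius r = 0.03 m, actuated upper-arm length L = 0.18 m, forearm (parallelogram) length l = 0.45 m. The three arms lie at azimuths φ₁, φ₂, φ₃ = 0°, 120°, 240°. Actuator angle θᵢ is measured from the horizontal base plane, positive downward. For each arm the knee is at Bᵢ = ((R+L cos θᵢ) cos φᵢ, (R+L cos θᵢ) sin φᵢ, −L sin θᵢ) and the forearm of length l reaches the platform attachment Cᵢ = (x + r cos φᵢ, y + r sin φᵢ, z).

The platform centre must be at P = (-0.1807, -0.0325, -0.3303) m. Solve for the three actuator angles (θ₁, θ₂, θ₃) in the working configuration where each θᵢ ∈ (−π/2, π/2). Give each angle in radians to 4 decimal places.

θ₁ = 1.3964, θ₂ = 0.3491, θ₃ = -0.0002

rotate P by −φ1: (-0.1807, -0.0325, -0.3303)
  A=0.3907, B=-0.3303, C=(l²−L²−A²−y'²−z²)/(2L)=-0.2575
  γ=atan2(-0.3303,0.3907)=-0.7018;  ψ=arccos(-0.5033)=2.0982;  θ1=γ+ψ≈1.3964
arm 2 (φ=120.0°): x'=0.0622, y'=0.1727
  A cos θ + B sin θ = C:  0.1478·cos θ + -0.3303·sin θ = 0.0259
  θ2 = atan2(B,A) + arccos(C/0.3619) = 0.3491
arm 3 (φ=240.0°): x'=0.1185, y'=-0.1402
  A=0.0915, B=-0.3303, C=(l²−L²−A²−y'²−z²)/(2L)=0.0916
  √(A²+B²)=0.3427;  θ3 = -1.3005+1.3004 ≈ -0.0002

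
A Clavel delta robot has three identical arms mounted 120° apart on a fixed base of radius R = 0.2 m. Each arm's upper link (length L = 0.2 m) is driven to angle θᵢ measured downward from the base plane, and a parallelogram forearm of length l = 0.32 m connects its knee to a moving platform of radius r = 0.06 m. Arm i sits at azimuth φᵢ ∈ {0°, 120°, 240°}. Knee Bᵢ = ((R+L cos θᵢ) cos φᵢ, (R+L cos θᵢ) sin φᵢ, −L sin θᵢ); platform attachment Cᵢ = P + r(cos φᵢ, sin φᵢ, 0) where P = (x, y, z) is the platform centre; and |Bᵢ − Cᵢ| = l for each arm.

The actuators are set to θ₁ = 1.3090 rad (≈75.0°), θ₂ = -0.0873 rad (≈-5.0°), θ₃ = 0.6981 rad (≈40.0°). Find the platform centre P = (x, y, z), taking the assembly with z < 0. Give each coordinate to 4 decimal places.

(-0.1229, 0.0584, -0.1942)

centre 1 = (0.1918·cos0.0°, 0.1918·sin0.0°, -0.1932) = (0.1918, 0.0000, -0.1932)
φ2=120.0°: virtual centre (-0.1696, 0.2938, 0.0174), radius l
centre 3 = (0.2932·cos240.0°, 0.2932·sin240.0°, -0.1286) = (-0.1466, -0.2539, -0.1286)
subtract pairs → two planes through P
linear system: -0.7228x+0.5876y = 0.0413−0.4212z; -0.6767x+-0.5079y = 0.0284−0.1293z
Cramer: x(z) = -0.0493+0.3791z;  y(z) = 0.0097-0.2506z
quadratic in z: (1.2065)z²+(0.1988)z+(-0.0069)=0, √Δ=0.2698 → z ∈ {-0.1942, 0.0294}; z = -0.1942 (taking z<0)
x = -0.1229, y = 0.0584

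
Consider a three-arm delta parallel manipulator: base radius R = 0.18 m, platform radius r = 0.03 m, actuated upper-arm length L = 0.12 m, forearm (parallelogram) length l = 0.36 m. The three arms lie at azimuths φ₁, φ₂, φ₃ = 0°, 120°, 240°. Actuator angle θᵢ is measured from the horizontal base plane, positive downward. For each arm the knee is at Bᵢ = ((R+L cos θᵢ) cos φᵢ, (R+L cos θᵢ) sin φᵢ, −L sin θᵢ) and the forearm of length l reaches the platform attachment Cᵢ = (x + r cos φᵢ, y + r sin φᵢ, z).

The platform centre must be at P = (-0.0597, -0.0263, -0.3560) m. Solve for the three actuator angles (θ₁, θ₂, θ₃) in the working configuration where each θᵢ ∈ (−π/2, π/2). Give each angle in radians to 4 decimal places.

θ₁ = 1.1349, θ₂ = 0.7855, θ₃ = 0.5239

rotate P by −φ1: (-0.0597, -0.0263, -0.3560)
  A=0.2097, B=-0.3560, C=(l²−L²−A²−y'²−z²)/(2L)=-0.2342
  γ=atan2(-0.3560,0.2097)=-1.0385;  ψ=arccos(-0.5668)=2.1734;  θ1=γ+ψ≈1.1349
arm 2 (φ=120.0°): x'=0.0071, y'=0.0649
  A cos θ + B sin θ = C:  0.1429·cos θ + -0.3560·sin θ = -0.1507
  θ2 = atan2(B,A) + arccos(C/0.3836) = 0.7855
φ3=240.0° → target in arm frame (0.0526, -0.0386)
  A cos θ + B sin θ = C:  0.0974·cos θ + -0.3560·sin θ = -0.0938
  θ3 = atan2(B,A) + arccos(C/0.3691) = 0.5239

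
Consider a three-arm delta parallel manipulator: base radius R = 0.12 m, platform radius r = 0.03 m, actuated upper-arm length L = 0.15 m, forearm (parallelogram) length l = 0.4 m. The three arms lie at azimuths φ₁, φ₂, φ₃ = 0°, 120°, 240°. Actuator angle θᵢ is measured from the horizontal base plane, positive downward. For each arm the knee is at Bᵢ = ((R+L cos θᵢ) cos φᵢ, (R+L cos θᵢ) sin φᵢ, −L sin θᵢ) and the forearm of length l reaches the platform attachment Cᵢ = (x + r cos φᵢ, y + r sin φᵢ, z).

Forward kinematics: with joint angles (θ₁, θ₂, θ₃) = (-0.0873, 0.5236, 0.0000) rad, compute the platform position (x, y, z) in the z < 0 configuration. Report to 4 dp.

φ1=0.0°: virtual centre (0.2394, 0.0000, 0.0131), radius l
centre 2 = (0.2199·cos120.0°, 0.2199·sin120.0°, -0.0750) = (-0.1100, 0.1904, -0.0750)
φ3=240.0°: virtual centre (-0.1200, -0.2078, 0.0000), radius l
eliminate P² terms by subtracting sphere 1 from 2 and 3
linear system: -0.6988x+0.3809y = -0.0035−-0.1762z; -0.7189x+-0.4157y = 0.0001−-0.0262z
det = 0.5643;  x = 0.0025+-0.1474z,  y = -0.0046+0.1920z
sphere 1 gives Az²+Bz+C=0 with A=1.0586, B=0.0419, C=-0.1037;  B²−4AC=0.4408;  roots -0.3334, 0.2938;  negative root z = -0.3334
x = 0.0517, y = -0.0686

(0.0517, -0.0686, -0.3334)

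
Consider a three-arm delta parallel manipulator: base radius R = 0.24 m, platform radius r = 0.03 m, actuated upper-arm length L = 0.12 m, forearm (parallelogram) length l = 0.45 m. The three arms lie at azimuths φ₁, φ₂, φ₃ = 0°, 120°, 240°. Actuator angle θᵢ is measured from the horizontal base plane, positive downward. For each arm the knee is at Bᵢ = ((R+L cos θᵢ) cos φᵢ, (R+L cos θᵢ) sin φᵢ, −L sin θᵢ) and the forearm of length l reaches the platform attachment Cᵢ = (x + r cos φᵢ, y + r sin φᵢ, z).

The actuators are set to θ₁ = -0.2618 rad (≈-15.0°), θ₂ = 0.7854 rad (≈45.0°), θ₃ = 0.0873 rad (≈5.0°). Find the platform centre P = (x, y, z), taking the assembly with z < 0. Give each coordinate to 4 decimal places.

(0.0614, -0.0606, -0.3279)

φ1=0.0°: virtual centre (0.3259, 0.0000, 0.0311), radius l
φ2=120.0°: virtual centre (-0.1474, 0.2553, -0.0849), radius l
arm 3 at φ=240.0°: ρ3 = 0.3295;  O3 = (-0.1648, -0.2854, -0.0105)
subtract pairs → two planes through P
plane₁₂: -0.9467x+0.5107y+-0.2318z = -0.0130
det = 1.0415;  x = 0.0064+-0.1678z,  y = -0.0137+0.1430z
into |P−O₁|² = l²: 1.0486z² + 0.0412z + -0.0993 = 0;  Δ = 0.4180;  z = -0.3279 or 0.2887 → z<0 root = -0.3279
x = 0.0614, y = -0.0606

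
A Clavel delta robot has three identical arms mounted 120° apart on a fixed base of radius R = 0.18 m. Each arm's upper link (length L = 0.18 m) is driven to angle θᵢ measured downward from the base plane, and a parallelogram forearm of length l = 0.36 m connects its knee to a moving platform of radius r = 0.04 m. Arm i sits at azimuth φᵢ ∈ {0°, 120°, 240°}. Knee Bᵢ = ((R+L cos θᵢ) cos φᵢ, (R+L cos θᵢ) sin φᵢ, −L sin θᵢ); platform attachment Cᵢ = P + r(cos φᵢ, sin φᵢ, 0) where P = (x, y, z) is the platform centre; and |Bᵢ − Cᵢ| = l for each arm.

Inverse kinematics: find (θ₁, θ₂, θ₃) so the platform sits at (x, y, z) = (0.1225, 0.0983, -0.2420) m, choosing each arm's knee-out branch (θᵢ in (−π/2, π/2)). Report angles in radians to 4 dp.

θ₁ = -0.2622, θ₂ = 0.4365, θ₃ = 1.2218

arm 1 (φ=0.0°): x'=0.1225, y'=0.0983
  A=0.0175, B=-0.2420, C=(l²−L²−A²−y'²−z²)/(2L)=0.0796
  γ=atan2(-0.2420,0.0175)=-1.4986;  ψ=arccos(0.3282)=1.2364;  θ1=γ+ψ≈-0.2622
arm 2 (φ=120.0°): x'=0.0239, y'=-0.1552
  A=0.1161, B=-0.2420, C=(l²−L²−A²−y'²−z²)/(2L)=0.0029
  √(A²+B²)=0.2684;  θ2 = -1.1234+1.5599 ≈ 0.4365
arm 3 (φ=240.0°): x'=-0.1464, y'=0.0569
  e−x'=0.2864;  (l²−L²−(e−x')²−y'²−z²)/2L = -0.1295
  θ3 = atan2(B,A) + arccos(C/0.3749) = 1.2218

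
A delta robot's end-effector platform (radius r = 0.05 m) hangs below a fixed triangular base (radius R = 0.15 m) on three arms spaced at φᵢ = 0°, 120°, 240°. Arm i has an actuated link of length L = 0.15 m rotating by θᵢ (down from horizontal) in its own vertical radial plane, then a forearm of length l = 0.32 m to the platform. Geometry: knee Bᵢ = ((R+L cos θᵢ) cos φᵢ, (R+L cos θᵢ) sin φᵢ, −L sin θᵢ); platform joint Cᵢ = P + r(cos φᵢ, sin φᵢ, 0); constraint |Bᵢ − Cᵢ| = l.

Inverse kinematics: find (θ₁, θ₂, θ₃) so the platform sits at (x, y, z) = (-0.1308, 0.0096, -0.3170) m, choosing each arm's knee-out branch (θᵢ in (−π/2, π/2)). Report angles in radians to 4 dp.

θ₁ = 1.3091, θ₂ = 0.4364, θ₃ = 0.5233

arm 1 (φ=0.0°): x'=-0.1308, y'=0.0096
  A cos θ + B sin θ = C:  0.2308·cos θ + -0.3170·sin θ = -0.2465
  θ1 = atan2(B,A) + arccos(C/0.3921) = 1.3091
arm 2 (φ=120.0°): x'=0.0737, y'=0.1085
  A=0.0263, B=-0.3170, C=(l²−L²−A²−y'²−z²)/(2L)=-0.1102
  θ2 = atan2(B,A) + arccos(C/0.3181) = 0.4364
rotate P by −φ3: (0.0571, -0.1181, -0.3170)
  e−x'=0.0429;  (l²−L²−(e−x')²−y'²−z²)/2L = -0.1212
  θ3 = atan2(B,A) + arccos(C/0.3199) = 0.5233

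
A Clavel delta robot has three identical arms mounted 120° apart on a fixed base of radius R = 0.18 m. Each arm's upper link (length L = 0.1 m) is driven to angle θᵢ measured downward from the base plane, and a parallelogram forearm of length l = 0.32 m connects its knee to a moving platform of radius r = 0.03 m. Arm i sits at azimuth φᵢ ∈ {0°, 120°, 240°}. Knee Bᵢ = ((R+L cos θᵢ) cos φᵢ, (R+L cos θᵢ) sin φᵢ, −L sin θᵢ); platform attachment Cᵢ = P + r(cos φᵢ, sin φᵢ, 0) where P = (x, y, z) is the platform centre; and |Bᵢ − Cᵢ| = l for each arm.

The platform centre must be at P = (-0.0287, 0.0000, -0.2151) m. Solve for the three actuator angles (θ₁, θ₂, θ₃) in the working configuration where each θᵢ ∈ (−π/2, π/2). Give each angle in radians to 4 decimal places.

arm 1 (φ=0.0°): x'=-0.0287, y'=0.0000
  A=0.1787, B=-0.2151, C=(l²−L²−A²−y'²−z²)/(2L)=0.0710
  θ1 = atan2(B,A) + arccos(C/0.2796) = 0.4366
rotate P by −φ2: (0.0143, 0.0249, -0.2151)
  A=0.1356, B=-0.2151, C=(l²−L²−A²−y'²−z²)/(2L)=0.1356
  γ=atan2(-0.2151,0.1356)=-1.0082;  ψ=arccos(0.5331)=1.0085;  θ2=γ+ψ≈0.0004
rotate P by −φ3: (0.0144, -0.0249, -0.2151)
  A cos θ + B sin θ = C:  0.1356·cos θ + -0.2151·sin θ = 0.1356
  √(A²+B²)=0.2543;  θ3 = -1.0082+1.0085 ≈ 0.0004

θ₁ = 0.4366, θ₂ = 0.0004, θ₃ = 0.0004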